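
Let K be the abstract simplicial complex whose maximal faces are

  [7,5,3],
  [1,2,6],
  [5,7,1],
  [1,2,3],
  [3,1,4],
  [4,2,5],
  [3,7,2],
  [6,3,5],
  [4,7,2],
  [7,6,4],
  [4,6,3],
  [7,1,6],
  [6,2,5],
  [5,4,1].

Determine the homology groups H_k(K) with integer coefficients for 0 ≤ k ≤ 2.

K has 7 vertices, 21 edges, 14 triangles.
rank ∂_0 = 0, rank ∂_1 = 6 ⇒ b_0 = 7 − 0 − 6 = 1; all invariant factors of ∂_1 are 1 so no torsion. So H_0 ≅ Z.
rank ∂_1 = 6, rank ∂_2 = 13 ⇒ b_1 = 21 − 6 − 13 = 2; all invariant factors of ∂_2 are 1 so no torsion. So H_1 ≅ Z^2.
rank ∂_2 = 13, rank ∂_3 = 0 ⇒ b_2 = 14 − 13 − 0 = 1. So H_2 ≅ Z.

H_0 ≅ Z,  H_1 ≅ Z^2,  H_2 ≅ Z.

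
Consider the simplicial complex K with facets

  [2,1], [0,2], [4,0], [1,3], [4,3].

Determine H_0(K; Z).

H_0 = Z.

Take the total order 0 < 1 < 2 < 3 < 4 on the vertex set. Then K (dimension 1) consists of the simplices:

  0-simplices (5): [0], [1], [2], [3], [4]
  1-simplices (5): [0,2], [0,4], [1,2], [1,3], [3,4]

Hence C_0 ≅ Z^5, C_1 ≅ Z^5.

The boundary map ∂_1: C_1 → C_0 maps an edge to its endpoints' difference, ∂[p,q] = q − p.
The resulting 5×5 matrix has rank 4, and its Smith normal form has invariant factors (1,1,1,1).

Computing H_k = (kernel of ∂_k) / (image of ∂_{k+1}):

  H_0: rank C_0 − rank ∂_1 = 5 − 4 = 1, and the invariant factors of ∂_1 are all 1, so H_0 ≅ Z.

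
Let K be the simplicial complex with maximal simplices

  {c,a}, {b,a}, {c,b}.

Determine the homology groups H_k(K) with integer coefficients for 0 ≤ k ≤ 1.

H_0 ≅ Z,  H_1 ≅ Z.

Fix the vertex order a < b < c and write every simplex with vertices in increasing order. Then dim K = 1 and the simplices of K are:

  0-simplices (3): a, b, c
  1-simplices (3): ab, ac, bc

Hence C_0 ≅ Z^3, C_1 ≅ Z^3.

Boundary ∂_1: C_1 → C_0 sends each edge [p,q] (with p < q) to q − p. For instance
  ∂ac = c − a.
The resulting 3×3 matrix has rank 2, and its Smith normal form has invariant factors (1,1).

From H_k ≅ ker(∂_k) / im(∂_{k+1}) we obtain:

  H_0: rank C_0 − rank ∂_1 = 3 − 2 = 1, and the invariant factors of ∂_1 are all 1, so H_0 = Z.
  H_1: rank ker ∂_1 − rank ∂_2 = (3 − 2) − 0 = 1, and there is no ∂_2, so H_1 = Z.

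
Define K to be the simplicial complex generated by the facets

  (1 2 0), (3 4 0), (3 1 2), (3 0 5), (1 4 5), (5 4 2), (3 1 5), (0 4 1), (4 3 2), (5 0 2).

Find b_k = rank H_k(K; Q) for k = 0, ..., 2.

Fix the vertex order 0 < 1 < 2 < 3 < 4 < 5 and write every simplex with vertices in increasing order. Then dim K = 2 and the simplices of K are:

  0-simplices (6): [0], [1], [2], [3], [4], [5]
  1-simplices (15): [0,1], [0,2], [0,3], [0,4], [0,5], [1,2], [1,3], [1,4], [1,5], [2,3], [2,4], [2,5], [3,4], [3,5], [4,5]
  2-simplices (10): [0,1,2], [0,1,4], [0,2,5], [0,3,4], [0,3,5], [1,2,3], [1,3,5], [1,4,5], [2,3,4], [2,4,5]

Hence C_0 ≅ Z^6, C_1 ≅ Z^15, C_2 ≅ Z^10.

Boundary ∂_1: C_1 → C_0 is given by ∂[p,q] = [q] − [p]. For instance
  ∂[4,5] = [5] − [4].
This gives a 6×15 integer matrix of rank 5; reducing to Smith normal form yields diagonal entries (1,1,1,1,1).

∂_2: C_2 → C_1 maps a triangle to the signed sum of its edges. For instance
  ∂[1,4,5] = [4,5] − [1,5] + [1,4],
  ∂[0,1,2] = [1,2] − [0,2] + [0,1].
The resulting 15×10 matrix has rank 10, and its Smith normal form has invariant factors (1,1,1,1,1,1,1,1,1,2).

Computing H_k = (kernel of ∂_k) / (image of ∂_{k+1}):

  H_0: rank C_0 − rank ∂_1 = 6 − 5 = 1, and the invariant factors of ∂_1 are all 1, so H_0 = Z.
  H_1: rank ker ∂_1 − rank ∂_2 = (15 − 5) − 10 = 0, and ∂_2 has invariant factor 2 > 1, so H_1 = Z/2.
  H_2: rank ker ∂_2 − rank ∂_3 = (10 − 10) − 0 = 0, and there is no ∂_3, so H_2 = 0.

Hence the Betti numbers are b_0 = 1, b_1 = 0, b_2 = 0.

b_0 = 1, b_1 = 0, b_2 = 0.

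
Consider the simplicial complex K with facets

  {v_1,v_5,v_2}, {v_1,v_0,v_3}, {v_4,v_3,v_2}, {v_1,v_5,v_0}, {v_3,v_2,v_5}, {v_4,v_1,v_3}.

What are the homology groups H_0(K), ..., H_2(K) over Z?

H_0 ≅ Z,  H_1 ≅ Z,  H_2 = 0.

K has 6 vertices, 12 edges, 6 triangles.
rank ∂_0 = 0, rank ∂_1 = 5 ⇒ b_0 = 6 − 0 − 5 = 1; all invariant factors of ∂_1 are 1 so no torsion. So H_0 ≅ Z.
rank ∂_1 = 5, rank ∂_2 = 6 ⇒ b_1 = 12 − 5 − 6 = 1; all invariant factors of ∂_2 are 1 so no torsion. So H_1 ≅ Z.
rank ∂_2 = 6, rank ∂_3 = 0 ⇒ b_2 = 6 − 6 − 0 = 0. So H_2 ≅ 0.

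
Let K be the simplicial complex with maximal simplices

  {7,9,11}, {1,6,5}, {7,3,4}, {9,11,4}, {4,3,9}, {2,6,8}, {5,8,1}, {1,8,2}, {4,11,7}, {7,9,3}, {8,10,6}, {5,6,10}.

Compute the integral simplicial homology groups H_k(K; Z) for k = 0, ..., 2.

K has 11 vertices, 21 edges, 12 triangles.
rank ∂_0 = 0, rank ∂_1 = 9 ⇒ b_0 = 11 − 0 − 9 = 2; all invariant factors of ∂_1 are 1 so no torsion. So H_0 = Z^2.
rank ∂_1 = 9, rank ∂_2 = 11 ⇒ b_1 = 21 − 9 − 11 = 1; all invariant factors of ∂_2 are 1 so no torsion. So H_1 = Z.
rank ∂_2 = 11, rank ∂_3 = 0 ⇒ b_2 = 12 − 11 − 0 = 1. So H_2 = Z.

H_0 = Z^2,  H_1 = Z,  H_2 = Z.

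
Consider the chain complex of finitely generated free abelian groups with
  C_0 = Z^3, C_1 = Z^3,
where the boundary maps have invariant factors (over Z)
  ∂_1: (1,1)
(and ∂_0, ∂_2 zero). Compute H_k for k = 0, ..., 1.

H_0: b_0 = 3 − 0 − 2 = 1; torsion from ∂_1 factors > 1: none. So H_0 = Z.
H_1: b_1 = 3 − 2 − 0 = 1; torsion from ∂_2 factors > 1: none. So H_1 = Z.

H_0 = Z,  H_1 = Z.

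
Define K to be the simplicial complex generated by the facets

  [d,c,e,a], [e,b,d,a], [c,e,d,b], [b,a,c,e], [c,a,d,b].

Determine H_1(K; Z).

H_1 = 0.

We work with the vertex ordering a < b < c < d < e. The simplices of K, each written with vertices in increasing order, are:

  0-simplices (5): a, b, c, d, e
  1-simplices (10): ab, ac, ad, ae, bc, bd, be, cd, ce, de
  2-simplices (10): abc, abd, abe, acd, ace, ade, bcd, bce, bde, cde
  3-simplices (5): abcd, abce, abde, acde, bcde

so the chain groups are C_0 ≅ Z^5, C_1 ≅ Z^10, C_2 ≅ Z^10, C_3 ≅ Z^5.

∂_1: C_1 → C_0 is given by ∂[p,q] = [q] − [p].
This gives a 5×10 integer matrix of rank 4; reducing to Smith normal form yields diagonal entries (1,1,1,1).

The boundary map ∂_2: C_2 → C_1 maps a triangle to the signed sum of its edges. For instance
  ∂abd = bd − ad + ab,
  ∂ade = de − ae + ad.
As a 10×10 matrix over Z this has rank 6, with invariant factors (1,1,1,1,1,1).

∂_3: C_3 → C_2 sends each 3-simplex σ to the alternating sum Σ_i (−1)^i (σ with its i-th vertex removed). For instance
  ∂abcd = bcd − acd + abd − abc,
  ∂abde = bde − ade + abe − abd.
As a 10×5 matrix over Z this has rank 4, with invariant factors (1,1,1,1).

Computing H_k = (kernel of ∂_k) / (image of ∂_{k+1}):

  H_1: rank ker ∂_1 − rank ∂_2 = (10 − 4) − 6 = 0, and the invariant factors of ∂_2 are all 1, so H_1 ≅ 0.

(K is a triangulation of the 3-sphere S^3.)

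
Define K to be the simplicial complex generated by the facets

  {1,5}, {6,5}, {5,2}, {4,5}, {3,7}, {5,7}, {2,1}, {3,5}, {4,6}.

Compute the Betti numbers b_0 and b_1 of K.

b_0 = 1, b_1 = 3.

Take the total order 1 < 2 < 3 < 4 < 5 < 6 < 7 on the vertex set. Then K (dimension 1) consists of the simplices:

  0-simplices (7): [1], [2], [3], [4], [5], [6], [7]
  1-simplices (9): [1,2], [1,5], [2,5], [3,5], [3,7], [4,5], [4,6], [5,6], [5,7]

giving chain groups C_0 ≅ Z^7, C_1 ≅ Z^9.

The boundary map ∂_1: C_1 → C_0 is given by ∂[p,q] = [q] − [p].
This gives a 7×9 integer matrix of rank 6; reducing to Smith normal form yields diagonal entries (1,1,1,1,1,1).

Computing H_k = (kernel of ∂_k) / (image of ∂_{k+1}):

  H_0: rank C_0 − rank ∂_1 = 7 − 6 = 1, and the invariant factors of ∂_1 are all 1, so H_0 ≅ Z.
  H_1: rank ker ∂_1 − rank ∂_2 = (9 − 6) − 0 = 3, and there is no ∂_2, so H_1 ≅ Z^3.

(K is a triangulation of a wedge of 3 circles.)

Hence the Betti numbers are b_0 = 1, b_1 = 3.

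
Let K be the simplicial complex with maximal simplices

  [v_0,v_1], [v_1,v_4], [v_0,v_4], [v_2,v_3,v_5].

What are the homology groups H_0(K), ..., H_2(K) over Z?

Fix the vertex order v_0 < v_1 < v_2 < v_3 < v_4 < v_5 and write every simplex with vertices in increasing order. Then dim K = 2 and the simplices of K are:

  0-simplices (6): [v_0], [v_1], [v_2], [v_3], [v_4], [v_5]
  1-simplices (6): [v_0,v_1], [v_0,v_4], [v_1,v_4], [v_2,v_3], [v_2,v_5], [v_3,v_5]
  2-simplices (1): [v_2,v_3,v_5]

giving chain groups C_0 ≅ Z^6, C_1 ≅ Z^6, C_2 ≅ Z^1.

The boundary map ∂_1: C_1 → C_0 sends each edge [p,q] (with p < q) to q − p. For instance
  ∂[v_1,v_4] = [v_4] − [v_1].
As a 6×6 matrix over Z this has rank 4, with invariant factors (1,1,1,1).

Boundary ∂_2: C_2 → C_1 sends each 2-simplex [p,q,r] to [q,r] − [p,r] + [p,q]. For instance
  ∂[v_2,v_3,v_5] = [v_3,v_5] − [v_2,v_5] + [v_2,v_3].
The 6×1 boundary matrix has rank 1 and Smith normal form diag(1).

From H_k ≅ ker(∂_k) / im(∂_{k+1}) we obtain:

  H_0: rank C_0 − rank ∂_1 = 6 − 4 = 2, and the invariant factors of ∂_1 are all 1, so H_0 = Z^2.
  H_1: rank ker ∂_1 − rank ∂_2 = (6 − 4) − 1 = 1, and the invariant factors of ∂_2 are all 1, so H_1 = Z.
  H_2: rank ker ∂_2 − rank ∂_3 = (1 − 1) − 0 = 0, and there is no ∂_3, so H_2 = 0.

As a check, the Euler characteristic is 6 − 6 + 1 = 1, which agrees with 2 − 1 + 0 = 1.

H_0 = Z^2,  H_1 = Z,  H_2 = 0.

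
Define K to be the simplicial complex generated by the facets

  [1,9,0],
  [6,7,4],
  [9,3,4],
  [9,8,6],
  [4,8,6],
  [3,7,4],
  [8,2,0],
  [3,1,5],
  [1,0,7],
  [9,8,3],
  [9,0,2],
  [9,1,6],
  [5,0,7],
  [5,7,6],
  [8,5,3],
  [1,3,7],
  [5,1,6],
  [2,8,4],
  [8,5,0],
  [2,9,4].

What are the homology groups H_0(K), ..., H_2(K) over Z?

Order the vertices as 0 < 1 < 2 < 3 < 4 < 5 < 6 < 7 < 8 < 9. Listing each simplex with vertices in this order, K has dimension 2 with simplices:

  0-simplices (10): [0], [1], [2], [3], [4], [5], [6], [7], [8], [9]
  1-simplices (30): (30 of them)
  2-simplices (20): (20 of them)

giving chain groups C_0 ≅ Z^10, C_1 ≅ Z^30, C_2 ≅ Z^20.

Boundary ∂_1: C_1 → C_0 is given by ∂[p,q] = [q] − [p].
The resulting 10×30 matrix has rank 9, and its Smith normal form has invariant factors (1,1,1,1,1,1,1,1,1).

∂_2: C_2 → C_1 sends each 2-simplex [p,q,r] to [q,r] − [p,r] + [p,q]. For instance
  ∂[0,2,8] = [2,8] − [0,8] + [0,2],
  ∂[0,5,8] = [5,8] − [0,8] + [0,5].
The resulting 30×20 matrix has rank 20, and its Smith normal form has invariant factors (1,1,1,1,1,1,1,1,1,1,1,1,1,1,1,1,1,1,1,2).

From H_k ≅ ker(∂_k) / im(∂_{k+1}) we obtain:

  H_0: rank C_0 − rank ∂_1 = 10 − 9 = 1, and the invariant factors of ∂_1 are all 1, so H_0 = Z.
  H_1: rank ker ∂_1 − rank ∂_2 = (30 − 9) − 20 = 1, and ∂_2 has invariant factor 2 > 1, so H_1 = Z ⊕ Z/2.
  H_2: rank ker ∂_2 − rank ∂_3 = (20 − 20) − 0 = 0, and there is no ∂_3, so H_2 = 0.

(K is a triangulation of the Klein bottle.)

H_0 ≅ Z,  H_1 ≅ Z ⊕ Z/2,  H_2 = 0.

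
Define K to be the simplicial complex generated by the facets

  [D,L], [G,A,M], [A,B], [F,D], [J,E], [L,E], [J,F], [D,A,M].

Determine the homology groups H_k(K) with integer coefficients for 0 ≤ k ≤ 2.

K has 9 vertices, 11 edges, 2 triangles.
rank ∂_0 = 0, rank ∂_1 = 8 ⇒ b_0 = 9 − 0 − 8 = 1; all invariant factors of ∂_1 are 1 so no torsion. So H_0 = Z.
rank ∂_1 = 8, rank ∂_2 = 2 ⇒ b_1 = 11 − 8 − 2 = 1; all invariant factors of ∂_2 are 1 so no torsion. So H_1 = Z.
rank ∂_2 = 2, rank ∂_3 = 0 ⇒ b_2 = 2 − 2 − 0 = 0. So H_2 = 0.

H_0 = Z,  H_1 = Z,  H_2 = 0.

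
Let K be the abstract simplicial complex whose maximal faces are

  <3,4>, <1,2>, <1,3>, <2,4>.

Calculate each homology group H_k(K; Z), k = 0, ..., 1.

H_0 = Z,  H_1 = Z.

Take the total order 1 < 2 < 3 < 4 on the vertex set. Then K (dimension 1) consists of the simplices:

  0-simplices (4): [1], [2], [3], [4]
  1-simplices (4): [1,2], [1,3], [2,4], [3,4]

giving chain groups C_0 ≅ Z^4, C_1 ≅ Z^4.

The boundary map ∂_1: C_1 → C_0 sends each edge [p,q] (with p < q) to q − p.
As a 4×4 matrix over Z this has rank 3, with invariant factors (1,1,1).

From H_k ≅ ker(∂_k) / im(∂_{k+1}) we obtain:

  H_0: rank C_0 − rank ∂_1 = 4 − 3 = 1, and the invariant factors of ∂_1 are all 1, so H_0 = Z.
  H_1: rank ker ∂_1 − rank ∂_2 = (4 − 3) − 0 = 1, and there is no ∂_2, so H_1 = Z.

As a check, the Euler characteristic is 4 − 4 = 0, which agrees with 1 − 1 = 0.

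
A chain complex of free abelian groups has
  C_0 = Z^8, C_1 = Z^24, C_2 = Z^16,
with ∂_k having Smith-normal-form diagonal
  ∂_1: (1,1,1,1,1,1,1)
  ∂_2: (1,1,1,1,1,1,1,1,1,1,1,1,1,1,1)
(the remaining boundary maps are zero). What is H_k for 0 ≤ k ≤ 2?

H_0: b_0 = 8 − 0 − 7 = 1; torsion from ∂_1 factors > 1: none. So H_0 ≅ Z.
H_1: b_1 = 24 − 7 − 15 = 2; torsion from ∂_2 factors > 1: none. So H_1 ≅ Z^2.
H_2: b_2 = 16 − 15 − 0 = 1; torsion from ∂_3 factors > 1: none. So H_2 ≅ Z.

H_0 ≅ Z,  H_1 ≅ Z^2,  H_2 ≅ Z.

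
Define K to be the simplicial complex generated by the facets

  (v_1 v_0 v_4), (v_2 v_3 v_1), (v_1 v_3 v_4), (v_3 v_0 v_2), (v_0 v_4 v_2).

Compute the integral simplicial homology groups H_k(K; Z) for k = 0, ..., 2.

We work with the vertex ordering v_0 < v_1 < v_2 < v_3 < v_4. The simplices of K, each written with vertices in increasing order, are:

  0-simplices (5): [v_0], [v_1], [v_2], [v_3], [v_4]
  1-simplices (10): [v_0,v_1], [v_0,v_2], [v_0,v_3], [v_0,v_4], [v_1,v_2], [v_1,v_3], [v_1,v_4], [v_2,v_3], [v_2,v_4], [v_3,v_4]
  2-simplices (5): [v_0,v_1,v_4], [v_0,v_2,v_3], [v_0,v_2,v_4], [v_1,v_2,v_3], [v_1,v_3,v_4]

Hence C_0 ≅ Z^5, C_1 ≅ Z^10, C_2 ≅ Z^5.

Boundary ∂_1: C_1 → C_0 is given by ∂[p,q] = [q] − [p]. For instance
  ∂[v_2,v_4] = [v_4] − [v_2].
The resulting 5×10 matrix has rank 4, and its Smith normal form has invariant factors (1,1,1,1).

Boundary ∂_2: C_2 → C_1 sends each 2-simplex [p,q,r] to [q,r] − [p,r] + [p,q]. For instance
  ∂[v_1,v_2,v_3] = [v_2,v_3] − [v_1,v_3] + [v_1,v_2],
  ∂[v_0,v_2,v_4] = [v_2,v_4] − [v_0,v_4] + [v_0,v_2].
As a 10×5 matrix over Z this has rank 5, with invariant factors (1,1,1,1,1).

Computing H_k = (kernel of ∂_k) / (image of ∂_{k+1}):

  H_0: rank C_0 − rank ∂_1 = 5 − 4 = 1, and the invariant factors of ∂_1 are all 1, so H_0 ≅ Z.
  H_1: rank ker ∂_1 − rank ∂_2 = (10 − 4) − 5 = 1, and the invariant factors of ∂_2 are all 1, so H_1 ≅ Z.
  H_2: rank ker ∂_2 − rank ∂_3 = (5 − 5) − 0 = 0, and there is no ∂_3, so H_2 ≅ 0.

As a check, the Euler characteristic is 5 − 10 + 5 = 0, which agrees with 1 − 1 + 0 = 0.

H_0 ≅ Z,  H_1 ≅ Z,  H_2 = 0.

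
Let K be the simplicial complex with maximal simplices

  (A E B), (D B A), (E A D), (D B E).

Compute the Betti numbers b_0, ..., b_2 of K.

We work with the vertex ordering A < B < D < E. The simplices of K, each written with vertices in increasing order, are:

  0-simplices (4): A, B, D, E
  1-simplices (6): AB, AD, AE, BD, BE, DE
  2-simplices (4): ABD, ABE, ADE, BDE

so the chain groups are C_0 ≅ Z^4, C_1 ≅ Z^6, C_2 ≅ Z^4.

The boundary map ∂_1: C_1 → C_0 maps an edge to its endpoints' difference, ∂[p,q] = q − p.
As a 4×6 matrix over Z this has rank 3, with invariant factors (1,1,1).

Boundary ∂_2: C_2 → C_1 acts by ∂[p,q,r] = [q,r] − [p,r] + [p,q]. For instance
  ∂BDE = DE − BE + BD,
  ∂ADE = DE − AE + AD.
The resulting 6×4 matrix has rank 3, and its Smith normal form has invariant factors (1,1,1).

Reading off H_k = ker ∂_k / im ∂_{k+1}:

  H_0: rank C_0 − rank ∂_1 = 4 − 3 = 1, and the invariant factors of ∂_1 are all 1, so H_0 ≅ Z.
  H_1: rank ker ∂_1 − rank ∂_2 = (6 − 3) − 3 = 0, and the invariant factors of ∂_2 are all 1, so H_1 ≅ 0.
  H_2: rank ker ∂_2 − rank ∂_3 = (4 − 3) − 0 = 1, and there is no ∂_3, so H_2 ≅ Z.

(K is a triangulation of the 2-sphere S^2.)

Hence the Betti numbers are b_0 = 1, b_1 = 0, b_2 = 1.

b_0 = 1, b_1 = 0, b_2 = 1.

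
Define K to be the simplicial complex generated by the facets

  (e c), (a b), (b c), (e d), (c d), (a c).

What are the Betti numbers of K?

b_0 = 1, b_1 = 2.

K has 5 vertices, 6 edges.
rank ∂_0 = 0, rank ∂_1 = 4 ⇒ b_0 = 5 − 0 − 4 = 1; all invariant factors of ∂_1 are 1 so no torsion. So H_0 ≅ Z.
rank ∂_1 = 4, rank ∂_2 = 0 ⇒ b_1 = 6 − 4 − 0 = 2. So H_1 ≅ Z^2.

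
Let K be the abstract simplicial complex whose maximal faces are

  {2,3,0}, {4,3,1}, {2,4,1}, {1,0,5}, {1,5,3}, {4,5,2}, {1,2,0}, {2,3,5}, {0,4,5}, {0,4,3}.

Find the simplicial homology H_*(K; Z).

K has 6 vertices, 15 edges, 10 triangles.
rank ∂_0 = 0, rank ∂_1 = 5 ⇒ b_0 = 6 − 0 − 5 = 1; all invariant factors of ∂_1 are 1 so no torsion. So H_0 ≅ Z.
rank ∂_1 = 5, rank ∂_2 = 10 ⇒ b_1 = 15 − 5 − 10 = 0; ∂_2 has invariant factor(s) [2] giving torsion. So H_1 ≅ Z/2Z.
rank ∂_2 = 10, rank ∂_3 = 0 ⇒ b_2 = 10 − 10 − 0 = 0. So H_2 ≅ 0.

H_0 ≅ Z,  H_1 ≅ Z/2Z,  H_2 = 0.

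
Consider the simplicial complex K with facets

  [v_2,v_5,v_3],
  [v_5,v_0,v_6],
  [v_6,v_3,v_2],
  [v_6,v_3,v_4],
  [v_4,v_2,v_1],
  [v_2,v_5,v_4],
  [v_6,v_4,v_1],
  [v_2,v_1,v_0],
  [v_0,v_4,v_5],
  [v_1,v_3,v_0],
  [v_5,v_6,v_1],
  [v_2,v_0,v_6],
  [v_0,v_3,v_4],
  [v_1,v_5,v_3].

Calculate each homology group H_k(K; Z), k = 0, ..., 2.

Order the vertices as v_0 < v_1 < v_2 < v_3 < v_4 < v_5 < v_6. Listing each simplex with vertices in this order, K has dimension 2 with simplices:

  0-simplices (7): [v_0], [v_1], [v_2], [v_3], [v_4], [v_5], [v_6]
  1-simplices (21): (21 of them)
  2-simplices (14): (14 of them)

Hence C_0 ≅ Z^7, C_1 ≅ Z^21, C_2 ≅ Z^14.

The boundary map ∂_1: C_1 → C_0 is given by ∂[p,q] = [q] − [p].
The resulting 7×21 matrix has rank 6, and its Smith normal form has invariant factors (1,1,1,1,1,1).

∂_2: C_2 → C_1 acts by ∂[p,q,r] = [q,r] − [p,r] + [p,q]. For instance
  ∂[v_1,v_5,v_6] = [v_5,v_6] − [v_1,v_6] + [v_1,v_5],
  ∂[v_0,v_2,v_6] = [v_2,v_6] − [v_0,v_6] + [v_0,v_2].
As a 21×14 matrix over Z this has rank 13, with invariant factors (1,1,1,1,1,1,1,1,1,1,1,1,1).

Computing H_k = (kernel of ∂_k) / (image of ∂_{k+1}):

  H_0: rank C_0 − rank ∂_1 = 7 − 6 = 1, and the invariant factors of ∂_1 are all 1, so H_0 = Z.
  H_1: rank ker ∂_1 − rank ∂_2 = (21 − 6) − 13 = 2, and the invariant factors of ∂_2 are all 1, so H_1 = Z^2.
  H_2: rank ker ∂_2 − rank ∂_3 = (14 − 13) − 0 = 1, and there is no ∂_3, so H_2 = Z.

(K is a triangulation of the torus T^2.)

H_0 = Z,  H_1 = Z^2,  H_2 = Z.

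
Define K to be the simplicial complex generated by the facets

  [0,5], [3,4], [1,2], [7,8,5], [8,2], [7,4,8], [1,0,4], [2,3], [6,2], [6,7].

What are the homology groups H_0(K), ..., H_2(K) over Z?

H_0 = Z,  H_1 = Z^4,  H_2 = 0.

We work with the vertex ordering 0 < 1 < 2 < 3 < 4 < 5 < 6 < 7 < 8. The simplices of K, each written with vertices in increasing order, are:

  0-simplices (9): [0], [1], [2], [3], [4], [5], [6], [7], [8]
  1-simplices (15): [0,1], [0,4], [0,5], [1,2], [1,4], [2,3], [2,6], [2,8], [3,4], [4,7], [4,8], [5,7], [5,8], [6,7], [7,8]
  2-simplices (3): [0,1,4], [4,7,8], [5,7,8]

giving chain groups C_0 ≅ Z^9, C_1 ≅ Z^15, C_2 ≅ Z^3.

Boundary ∂_1: C_1 → C_0 is given by ∂[p,q] = [q] − [p].
This gives a 9×15 integer matrix of rank 8; reducing to Smith normal form yields diagonal entries (1,1,1,1,1,1,1,1).

Boundary ∂_2: C_2 → C_1 sends each 2-simplex [p,q,r] to [q,r] − [p,r] + [p,q]. For instance
  ∂[0,1,4] = [1,4] − [0,4] + [0,1],
  ∂[5,7,8] = [7,8] − [5,8] + [5,7].
The 15×3 boundary matrix has rank 3 and Smith normal form diag(1,1,1).

Now H_k = ker ∂_k / im ∂_{k+1}, so:

  H_0: rank C_0 − rank ∂_1 = 9 − 8 = 1, and the invariant factors of ∂_1 are all 1, so H_0 ≅ Z.
  H_1: rank ker ∂_1 − rank ∂_2 = (15 − 8) − 3 = 4, and the invariant factors of ∂_2 are all 1, so H_1 ≅ Z^4.
  H_2: rank ker ∂_2 − rank ∂_3 = (3 − 3) − 0 = 0, and there is no ∂_3, so H_2 ≅ 0.

As a check, the Euler characteristic is 9 − 15 + 3 = -3, which agrees with 1 − 4 + 0 = -3.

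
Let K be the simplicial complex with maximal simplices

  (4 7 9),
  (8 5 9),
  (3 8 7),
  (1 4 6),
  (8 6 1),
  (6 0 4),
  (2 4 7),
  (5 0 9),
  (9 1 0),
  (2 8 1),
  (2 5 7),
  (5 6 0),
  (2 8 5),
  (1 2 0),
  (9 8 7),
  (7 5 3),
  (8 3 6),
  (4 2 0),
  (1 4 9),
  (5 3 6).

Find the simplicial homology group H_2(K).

Order the vertices as 0 < 1 < 2 < 3 < 4 < 5 < 6 < 7 < 8 < 9. Listing each simplex with vertices in this order, K has dimension 2 with simplices:

  0-simplices (10): [0], [1], [2], [3], [4], [5], [6], [7], [8], [9]
  1-simplices (30): (30 of them)
  2-simplices (20): (20 of them)

so the chain groups are C_0 ≅ Z^10, C_1 ≅ Z^30, C_2 ≅ Z^20.

∂_1: C_1 → C_0 sends each edge [p,q] (with p < q) to q − p.
As a 10×30 matrix over Z this has rank 9, with invariant factors (1,1,1,1,1,1,1,1,1).

Boundary ∂_2: C_2 → C_1 maps a triangle to the signed sum of its edges. For instance
  ∂[7,8,9] = [8,9] − [7,9] + [7,8],
  ∂[2,5,8] = [5,8] − [2,8] + [2,5].
As a 30×20 matrix over Z this has rank 20, with invariant factors (1,1,1,1,1,1,1,1,1,1,1,1,1,1,1,1,1,1,1,2).

Computing H_k = (kernel of ∂_k) / (image of ∂_{k+1}):

  H_2: rank ker ∂_2 − rank ∂_3 = (20 − 20) − 0 = 0, and there is no ∂_3, so H_2 = 0.

(K is a triangulation of the Klein bottle.)

H_2 ≅ 0.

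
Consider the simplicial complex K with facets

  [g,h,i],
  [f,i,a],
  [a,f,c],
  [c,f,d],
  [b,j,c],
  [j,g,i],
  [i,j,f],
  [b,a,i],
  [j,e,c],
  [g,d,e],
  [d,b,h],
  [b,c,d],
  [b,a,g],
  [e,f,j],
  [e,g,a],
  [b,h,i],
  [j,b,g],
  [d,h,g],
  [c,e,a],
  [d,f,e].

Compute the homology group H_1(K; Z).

H_1 ≅ Z ⊕ Z/2Z.

Order the vertices as a < b < c < d < e < f < g < h < i < j. Listing each simplex with vertices in this order, K has dimension 2 with simplices:

  0-simplices (10): a, b, c, d, e, f, g, h, i, j
  1-simplices (30): ab, ac, ae, af, ag, ai, bc, bd, bg, bh, bi, bj, cd, ce, cf, cj, de, df, dg, dh, ef, eg, ej, fi, fj, gh, gi, gj, hi, ij
  2-simplices (20): abg, abi, ace, acf, aeg, afi, bcd, bcj, bdh, bgj, bhi, cdf, cej, def, deg, dgh, efj, fij, ghi, gij

so the chain groups are C_0 ≅ Z^10, C_1 ≅ Z^30, C_2 ≅ Z^20.

Boundary ∂_1: C_1 → C_0 is given by ∂[p,q] = [q] − [p].
The 10×30 boundary matrix has rank 9 and Smith normal form diag(1,1,1,1,1,1,1,1,1).

∂_2: C_2 → C_1 acts by ∂[p,q,r] = [q,r] − [p,r] + [p,q]. For instance
  ∂ace = ce − ae + ac,
  ∂bhi = hi − bi + bh.
The 30×20 boundary matrix has rank 20 and Smith normal form diag(1,1,1,1,1,1,1,1,1,1,1,1,1,1,1,1,1,1,1,2).

From H_k ≅ ker(∂_k) / im(∂_{k+1}) we obtain:

  H_1: rank ker ∂_1 − rank ∂_2 = (30 − 9) − 20 = 1, and ∂_2 has invariant factor 2 > 1, so H_1 ≅ Z ⊕ Z/2Z.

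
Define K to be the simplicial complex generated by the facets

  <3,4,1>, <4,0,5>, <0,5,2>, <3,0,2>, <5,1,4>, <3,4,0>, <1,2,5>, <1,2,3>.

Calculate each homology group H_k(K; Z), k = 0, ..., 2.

H_0 ≅ Z,  H_1 = 0,  H_2 ≅ Z.

Take the total order 0 < 1 < 2 < 3 < 4 < 5 on the vertex set. Then K (dimension 2) consists of the simplices:

  0-simplices (6): [0], [1], [2], [3], [4], [5]
  1-simplices (12): [0,2], [0,3], [0,4], [0,5], [1,2], [1,3], [1,4], [1,5], [2,3], [2,5], [3,4], [4,5]
  2-simplices (8): [0,2,3], [0,2,5], [0,3,4], [0,4,5], [1,2,3], [1,2,5], [1,3,4], [1,4,5]

Hence C_0 ≅ Z^6, C_1 ≅ Z^12, C_2 ≅ Z^8.

The boundary map ∂_1: C_1 → C_0 maps an edge to its endpoints' difference, ∂[p,q] = q − p. For instance
  ∂[1,2] = [2] − [1].
As a 6×12 matrix over Z this has rank 5, with invariant factors (1,1,1,1,1).

The boundary map ∂_2: C_2 → C_1 sends each 2-simplex [p,q,r] to [q,r] − [p,r] + [p,q]. For instance
  ∂[1,2,3] = [2,3] − [1,3] + [1,2],
  ∂[0,3,4] = [3,4] − [0,4] + [0,3].
This gives a 12×8 integer matrix of rank 7; reducing to Smith normal form yields diagonal entries (1,1,1,1,1,1,1).

Computing H_k = (kernel of ∂_k) / (image of ∂_{k+1}):

  H_0: rank C_0 − rank ∂_1 = 6 − 5 = 1, and the invariant factors of ∂_1 are all 1, so H_0 = Z.
  H_1: rank ker ∂_1 − rank ∂_2 = (12 − 5) − 7 = 0, and the invariant factors of ∂_2 are all 1, so H_1 = 0.
  H_2: rank ker ∂_2 − rank ∂_3 = (8 − 7) − 0 = 1, and there is no ∂_3, so H_2 = Z.

As a check, the Euler characteristic is 6 − 12 + 8 = 2, which agrees with 1 − 0 + 1 = 2.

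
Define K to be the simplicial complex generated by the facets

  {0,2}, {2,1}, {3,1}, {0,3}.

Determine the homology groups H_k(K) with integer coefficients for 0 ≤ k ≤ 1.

H_0 ≅ Z,  H_1 ≅ Z.

Take the total order 0 < 1 < 2 < 3 on the vertex set. Then K (dimension 1) consists of the simplices:

  0-simplices (4): [0], [1], [2], [3]
  1-simplices (4): [0,2], [0,3], [1,2], [1,3]

Hence C_0 ≅ Z^4, C_1 ≅ Z^4.

Boundary ∂_1: C_1 → C_0 maps an edge to its endpoints' difference, ∂[p,q] = q − p. For instance
  ∂[1,2] = [2] − [1].
As a 4×4 matrix over Z this has rank 3, with invariant factors (1,1,1).

Computing H_k = (kernel of ∂_k) / (image of ∂_{k+1}):

  H_0: rank C_0 − rank ∂_1 = 4 − 3 = 1, and the invariant factors of ∂_1 are all 1, so H_0 ≅ Z.
  H_1: rank ker ∂_1 − rank ∂_2 = (4 − 3) − 0 = 1, and there is no ∂_2, so H_1 ≅ Z.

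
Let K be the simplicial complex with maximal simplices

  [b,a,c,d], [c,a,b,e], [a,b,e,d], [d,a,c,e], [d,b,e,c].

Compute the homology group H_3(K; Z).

H_3 ≅ Z.

Fix the vertex order a < b < c < d < e and write every simplex with vertices in increasing order. Then dim K = 3 and the simplices of K are:

  0-simplices (5): a, b, c, d, e
  1-simplices (10): ab, ac, ad, ae, bc, bd, be, cd, ce, de
  2-simplices (10): abc, abd, abe, acd, ace, ade, bcd, bce, bde, cde
  3-simplices (5): abcd, abce, abde, acde, bcde

giving chain groups C_0 ≅ Z^5, C_1 ≅ Z^10, C_2 ≅ Z^10, C_3 ≅ Z^5.

Boundary ∂_1: C_1 → C_0 is given by ∂[p,q] = [q] − [p].
The 5×10 boundary matrix has rank 4 and Smith normal form diag(1,1,1,1).

The boundary map ∂_2: C_2 → C_1 acts by ∂[p,q,r] = [q,r] − [p,r] + [p,q]. For instance
  ∂acd = cd − ad + ac,
  ∂bde = de − be + bd.
As a 10×10 matrix over Z this has rank 6, with invariant factors (1,1,1,1,1,1).

The boundary map ∂_3: C_3 → C_2 sends each 3-simplex σ to the alternating sum Σ_i (−1)^i (σ with its i-th vertex removed). For instance
  ∂acde = cde − ade + ace − acd,
  ∂bcde = cde − bde + bce − bcd.
This gives a 10×5 integer matrix of rank 4; reducing to Smith normal form yields diagonal entries (1,1,1,1).

Computing H_k = (kernel of ∂_k) / (image of ∂_{k+1}):

  H_3: rank ker ∂_3 − rank ∂_4 = (5 − 4) − 0 = 1, and there is no ∂_4, so H_3 ≅ Z.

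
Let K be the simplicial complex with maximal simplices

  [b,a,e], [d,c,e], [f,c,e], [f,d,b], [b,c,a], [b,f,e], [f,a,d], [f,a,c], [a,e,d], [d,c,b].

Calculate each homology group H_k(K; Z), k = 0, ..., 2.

We work with the vertex ordering a < b < c < d < e < f. The simplices of K, each written with vertices in increasing order, are:

  0-simplices (6): a, b, c, d, e, f
  1-simplices (15): ab, ac, ad, ae, af, bc, bd, be, bf, cd, ce, cf, de, df, ef
  2-simplices (10): abc, abe, acf, ade, adf, bcd, bdf, bef, cde, cef

Hence C_0 ≅ Z^6, C_1 ≅ Z^15, C_2 ≅ Z^10.

∂_1: C_1 → C_0 maps an edge to its endpoints' difference, ∂[p,q] = q − p. For instance
  ∂ac = c − a.
The 6×15 boundary matrix has rank 5 and Smith normal form diag(1,1,1,1,1).

∂_2: C_2 → C_1 maps a triangle to the signed sum of its edges. For instance
  ∂bdf = df − bf + bd,
  ∂cde = de − ce + cd.
As a 15×10 matrix over Z this has rank 10, with invariant factors (1,1,1,1,1,1,1,1,1,2).

Now H_k = ker ∂_k / im ∂_{k+1}, so:

  H_0: rank C_0 − rank ∂_1 = 6 − 5 = 1, and the invariant factors of ∂_1 are all 1, so H_0 = Z.
  H_1: rank ker ∂_1 − rank ∂_2 = (15 − 5) − 10 = 0, and ∂_2 has invariant factor 2 > 1, so H_1 = Z/2.
  H_2: rank ker ∂_2 − rank ∂_3 = (10 − 10) − 0 = 0, and there is no ∂_3, so H_2 = 0.

As a check, the Euler characteristic is 6 − 15 + 10 = 1, which agrees with 1 − 0 + 0 = 1.

H_0 ≅ Z,  H_1 ≅ Z/2,  H_2 = 0.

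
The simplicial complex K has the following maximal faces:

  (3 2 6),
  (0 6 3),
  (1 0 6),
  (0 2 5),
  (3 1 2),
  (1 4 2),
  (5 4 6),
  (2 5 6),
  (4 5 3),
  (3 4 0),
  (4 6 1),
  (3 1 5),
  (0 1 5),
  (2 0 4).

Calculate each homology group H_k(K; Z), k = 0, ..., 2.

Take the total order 0 < 1 < 2 < 3 < 4 < 5 < 6 on the vertex set. Then K (dimension 2) consists of the simplices:

  0-simplices (7): [0], [1], [2], [3], [4], [5], [6]
  1-simplices (21): [0,1], [0,2], [0,3], [0,4], [0,5], [0,6], [1,2], [1,3], [1,4], [1,5], [1,6], [2,3], [2,4], [2,5], [2,6], [3,4], [3,5], [3,6], [4,5], [4,6], [5,6]
  2-simplices (14): [0,1,5], [0,1,6], [0,2,4], [0,2,5], [0,3,4], [0,3,6], [1,2,3], [1,2,4], [1,3,5], [1,4,6], [2,3,6], [2,5,6], [3,4,5], [4,5,6]

giving chain groups C_0 ≅ Z^7, C_1 ≅ Z^21, C_2 ≅ Z^14.

∂_1: C_1 → C_0 sends each edge [p,q] (with p < q) to q − p. For instance
  ∂[4,5] = [5] − [4].
The resulting 7×21 matrix has rank 6, and its Smith normal form has invariant factors (1,1,1,1,1,1).

The boundary map ∂_2: C_2 → C_1 acts by ∂[p,q,r] = [q,r] − [p,r] + [p,q]. For instance
  ∂[3,4,5] = [4,5] − [3,5] + [3,4],
  ∂[1,3,5] = [3,5] − [1,5] + [1,3].
This gives a 21×14 integer matrix of rank 13; reducing to Smith normal form yields diagonal entries (1,1,1,1,1,1,1,1,1,1,1,1,1).

Reading off H_k = ker ∂_k / im ∂_{k+1}:

  H_0: rank C_0 − rank ∂_1 = 7 − 6 = 1, and the invariant factors of ∂_1 are all 1, so H_0 = Z.
  H_1: rank ker ∂_1 − rank ∂_2 = (21 − 6) − 13 = 2, and the invariant factors of ∂_2 are all 1, so H_1 = Z^2.
  H_2: rank ker ∂_2 − rank ∂_3 = (14 − 13) − 0 = 1, and there is no ∂_3, so H_2 = Z.

H_0 ≅ Z,  H_1 ≅ Z^2,  H_2 ≅ Z.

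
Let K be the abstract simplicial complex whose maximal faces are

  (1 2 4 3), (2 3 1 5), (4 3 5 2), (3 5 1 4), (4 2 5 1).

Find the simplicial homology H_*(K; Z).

H_0 = Z,  H_1 = 0,  H_2 = 0,  H_3 = Z.

Take the total order 1 < 2 < 3 < 4 < 5 on the vertex set. Then K (dimension 3) consists of the simplices:

  0-simplices (5): [1], [2], [3], [4], [5]
  1-simplices (10): [1,2], [1,3], [1,4], [1,5], [2,3], [2,4], [2,5], [3,4], [3,5], [4,5]
  2-simplices (10): [1,2,3], [1,2,4], [1,2,5], [1,3,4], [1,3,5], [1,4,5], [2,3,4], [2,3,5], [2,4,5], [3,4,5]
  3-simplices (5): [1,2,3,4], [1,2,3,5], [1,2,4,5], [1,3,4,5], [2,3,4,5]

giving chain groups C_0 ≅ Z^5, C_1 ≅ Z^10, C_2 ≅ Z^10, C_3 ≅ Z^5.

Boundary ∂_1: C_1 → C_0 is given by ∂[p,q] = [q] − [p]. For instance
  ∂[3,4] = [4] − [3].
The resulting 5×10 matrix has rank 4, and its Smith normal form has invariant factors (1,1,1,1).

∂_2: C_2 → C_1 maps a triangle to the signed sum of its edges. For instance
  ∂[1,3,4] = [3,4] − [1,4] + [1,3],
  ∂[2,3,5] = [3,5] − [2,5] + [2,3].
The 10×10 boundary matrix has rank 6 and Smith normal form diag(1,1,1,1,1,1).

∂_3: C_3 → C_2 sends each 3-simplex σ to the alternating sum Σ_i (−1)^i (σ with its i-th vertex removed). For instance
  ∂[1,2,3,5] = [2,3,5] − [1,3,5] + [1,2,5] − [1,2,3],
  ∂[1,2,3,4] = [2,3,4] − [1,3,4] + [1,2,4] − [1,2,3].
This gives a 10×5 integer matrix of rank 4; reducing to Smith normal form yields diagonal entries (1,1,1,1).

Computing H_k = (kernel of ∂_k) / (image of ∂_{k+1}):

  H_0: rank C_0 − rank ∂_1 = 5 − 4 = 1, and the invariant factors of ∂_1 are all 1, so H_0 = Z.
  H_1: rank ker ∂_1 − rank ∂_2 = (10 − 4) − 6 = 0, and the invariant factors of ∂_2 are all 1, so H_1 = 0.
  H_2: rank ker ∂_2 − rank ∂_3 = (10 − 6) − 4 = 0, and the invariant factors of ∂_3 are all 1, so H_2 = 0.
  H_3: rank ker ∂_3 − rank ∂_4 = (5 − 4) − 0 = 1, and there is no ∂_4, so H_3 = Z.

(K is a triangulation of the 3-sphere S^3.)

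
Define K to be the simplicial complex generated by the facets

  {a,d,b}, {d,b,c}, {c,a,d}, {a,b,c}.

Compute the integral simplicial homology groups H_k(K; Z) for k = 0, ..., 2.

Take the total order a < b < c < d on the vertex set. Then K (dimension 2) consists of the simplices:

  0-simplices (4): a, b, c, d
  1-simplices (6): ab, ac, ad, bc, bd, cd
  2-simplices (4): abc, abd, acd, bcd

giving chain groups C_0 ≅ Z^4, C_1 ≅ Z^6, C_2 ≅ Z^4.

The boundary map ∂_1: C_1 → C_0 sends each edge [p,q] (with p < q) to q − p. For instance
  ∂bd = d − b.
The resulting 4×6 matrix has rank 3, and its Smith normal form has invariant factors (1,1,1).

The boundary map ∂_2: C_2 → C_1 acts by ∂[p,q,r] = [q,r] − [p,r] + [p,q]. For instance
  ∂abc = bc − ac + ab,
  ∂bcd = cd − bd + bc.
The resulting 6×4 matrix has rank 3, and its Smith normal form has invariant factors (1,1,1).

Computing H_k = (kernel of ∂_k) / (image of ∂_{k+1}):

  H_0: rank C_0 − rank ∂_1 = 4 − 3 = 1, and the invariant factors of ∂_1 are all 1, so H_0 ≅ Z.
  H_1: rank ker ∂_1 − rank ∂_2 = (6 − 3) − 3 = 0, and the invariant factors of ∂_2 are all 1, so H_1 ≅ 0.
  H_2: rank ker ∂_2 − rank ∂_3 = (4 − 3) − 0 = 1, and there is no ∂_3, so H_2 ≅ Z.

H_0 ≅ Z,  H_1 = 0,  H_2 ≅ Z.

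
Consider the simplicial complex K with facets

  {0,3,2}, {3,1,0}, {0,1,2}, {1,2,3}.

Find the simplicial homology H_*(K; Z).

H_0 ≅ Z,  H_1 = 0,  H_2 ≅ Z.

Fix the vertex order 0 < 1 < 2 < 3 and write every simplex with vertices in increasing order. Then dim K = 2 and the simplices of K are:

  0-simplices (4): [0], [1], [2], [3]
  1-simplices (6): [0,1], [0,2], [0,3], [1,2], [1,3], [2,3]
  2-simplices (4): [0,1,2], [0,1,3], [0,2,3], [1,2,3]

Hence C_0 ≅ Z^4, C_1 ≅ Z^6, C_2 ≅ Z^4.

∂_1: C_1 → C_0 sends each edge [p,q] (with p < q) to q − p. For instance
  ∂[1,3] = [3] − [1].
As a 4×6 matrix over Z this has rank 3, with invariant factors (1,1,1).

Boundary ∂_2: C_2 → C_1 sends each 2-simplex [p,q,r] to [q,r] − [p,r] + [p,q]. For instance
  ∂[0,1,3] = [1,3] − [0,3] + [0,1],
  ∂[0,1,2] = [1,2] − [0,2] + [0,1].
This gives a 6×4 integer matrix of rank 3; reducing to Smith normal form yields diagonal entries (1,1,1).

Reading off H_k = ker ∂_k / im ∂_{k+1}:

  H_0: rank C_0 − rank ∂_1 = 4 − 3 = 1, and the invariant factors of ∂_1 are all 1, so H_0 ≅ Z.
  H_1: rank ker ∂_1 − rank ∂_2 = (6 − 3) − 3 = 0, and the invariant factors of ∂_2 are all 1, so H_1 ≅ 0.
  H_2: rank ker ∂_2 − rank ∂_3 = (4 − 3) − 0 = 1, and there is no ∂_3, so H_2 ≅ Z.

(K is a triangulation of the 2-sphere S^2.)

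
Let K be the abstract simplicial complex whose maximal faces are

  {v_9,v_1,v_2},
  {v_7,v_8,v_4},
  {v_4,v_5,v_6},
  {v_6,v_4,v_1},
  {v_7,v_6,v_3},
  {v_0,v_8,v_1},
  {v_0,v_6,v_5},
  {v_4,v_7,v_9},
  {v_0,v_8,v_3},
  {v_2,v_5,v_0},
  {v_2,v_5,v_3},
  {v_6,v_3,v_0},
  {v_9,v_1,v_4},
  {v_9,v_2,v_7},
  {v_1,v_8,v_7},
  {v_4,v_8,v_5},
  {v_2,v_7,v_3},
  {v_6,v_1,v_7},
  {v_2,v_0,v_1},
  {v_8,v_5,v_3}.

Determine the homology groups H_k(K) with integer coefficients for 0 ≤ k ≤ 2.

H_0 ≅ Z,  H_1 ≅ Z ⊕ Z_2,  H_2 = 0.

We work with the vertex ordering v_0 < v_1 < v_2 < v_3 < v_4 < v_5 < v_6 < v_7 < v_8 < v_9. The simplices of K, each written with vertices in increasing order, are:

  0-simplices (10): [v_0], [v_1], [v_2], [v_3], [v_4], [v_5], [v_6], [v_7], [v_8], [v_9]
  1-simplices (30): (30 of them)
  2-simplices (20): (20 of them)

Hence C_0 ≅ Z^10, C_1 ≅ Z^30, C_2 ≅ Z^20.

∂_1: C_1 → C_0 sends each edge [p,q] (with p < q) to q − p.
As a 10×30 matrix over Z this has rank 9, with invariant factors (1,1,1,1,1,1,1,1,1).

The boundary map ∂_2: C_2 → C_1 maps a triangle to the signed sum of its edges. For instance
  ∂[v_1,v_4,v_6] = [v_4,v_6] − [v_1,v_6] + [v_1,v_4],
  ∂[v_4,v_5,v_6] = [v_5,v_6] − [v_4,v_6] + [v_4,v_5].
As a 30×20 matrix over Z this has rank 20, with invariant factors (1,1,1,1,1,1,1,1,1,1,1,1,1,1,1,1,1,1,1,2).

Now H_k = ker ∂_k / im ∂_{k+1}, so:

  H_0: rank C_0 − rank ∂_1 = 10 − 9 = 1, and the invariant factors of ∂_1 are all 1, so H_0 = Z.
  H_1: rank ker ∂_1 − rank ∂_2 = (30 − 9) − 20 = 1, and ∂_2 has invariant factor 2 > 1, so H_1 = Z ⊕ Z_2.
  H_2: rank ker ∂_2 − rank ∂_3 = (20 − 20) − 0 = 0, and there is no ∂_3, so H_2 = 0.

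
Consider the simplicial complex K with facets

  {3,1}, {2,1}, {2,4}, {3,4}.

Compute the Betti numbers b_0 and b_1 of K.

b_0 = 1, b_1 = 1.

Take the total order 1 < 2 < 3 < 4 on the vertex set. Then K (dimension 1) consists of the simplices:

  0-simplices (4): [1], [2], [3], [4]
  1-simplices (4): [1,2], [1,3], [2,4], [3,4]

so the chain groups are C_0 ≅ Z^4, C_1 ≅ Z^4.

The boundary map ∂_1: C_1 → C_0 is given by ∂[p,q] = [q] − [p]. For instance
  ∂[2,4] = [4] − [2].
As a 4×4 matrix over Z this has rank 3, with invariant factors (1,1,1).

Computing H_k = (kernel of ∂_k) / (image of ∂_{k+1}):

  H_0: rank C_0 − rank ∂_1 = 4 − 3 = 1, and the invariant factors of ∂_1 are all 1, so H_0 ≅ Z.
  H_1: rank ker ∂_1 − rank ∂_2 = (4 − 3) − 0 = 1, and there is no ∂_2, so H_1 ≅ Z.

Hence the Betti numbers are b_0 = 1, b_1 = 1.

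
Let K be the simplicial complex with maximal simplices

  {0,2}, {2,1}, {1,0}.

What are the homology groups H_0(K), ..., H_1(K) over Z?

K has 3 vertices, 3 edges.
rank ∂_0 = 0, rank ∂_1 = 2 ⇒ b_0 = 3 − 0 − 2 = 1; all invariant factors of ∂_1 are 1 so no torsion. So H_0 ≅ Z.
rank ∂_1 = 2, rank ∂_2 = 0 ⇒ b_1 = 3 − 2 − 0 = 1. So H_1 ≅ Z.

H_0 ≅ Z,  H_1 ≅ Z.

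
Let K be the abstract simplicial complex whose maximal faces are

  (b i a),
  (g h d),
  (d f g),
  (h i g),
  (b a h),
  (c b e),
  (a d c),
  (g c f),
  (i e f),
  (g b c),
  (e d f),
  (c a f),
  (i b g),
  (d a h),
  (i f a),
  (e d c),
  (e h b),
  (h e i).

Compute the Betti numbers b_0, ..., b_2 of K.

b_0 = 1, b_1 = 1, b_2 = 0.

We work with the vertex ordering a < b < c < d < e < f < g < h < i. The simplices of K, each written with vertices in increasing order, are:

  0-simplices (9): a, b, c, d, e, f, g, h, i
  1-simplices (27): ab, ac, ad, af, ah, ai, bc, be, bg, bh, bi, cd, ce, cf, cg, de, df, dg, dh, ef, eh, ei, fg, fi, gh, gi, hi
  2-simplices (18): abh, abi, acd, acf, adh, afi, bce, bcg, beh, bgi, cde, cfg, def, dfg, dgh, efi, ehi, ghi

so the chain groups are C_0 ≅ Z^9, C_1 ≅ Z^27, C_2 ≅ Z^18.

∂_1: C_1 → C_0 maps an edge to its endpoints' difference, ∂[p,q] = q − p. For instance
  ∂fi = i − f.
This gives a 9×27 integer matrix of rank 8; reducing to Smith normal form yields diagonal entries (1,1,1,1,1,1,1,1).

∂_2: C_2 → C_1 maps a triangle to the signed sum of its edges. For instance
  ∂acd = cd − ad + ac,
  ∂cde = de − ce + cd.
As a 27×18 matrix over Z this has rank 18, with invariant factors (1,1,1,1,1,1,1,1,1,1,1,1,1,1,1,1,1,2).

Now H_k = ker ∂_k / im ∂_{k+1}, so:

  H_0: rank C_0 − rank ∂_1 = 9 − 8 = 1, and the invariant factors of ∂_1 are all 1, so H_0 ≅ Z.
  H_1: rank ker ∂_1 − rank ∂_2 = (27 − 8) − 18 = 1, and ∂_2 has invariant factor 2 > 1, so H_1 ≅ Z ⊕ Z/2.
  H_2: rank ker ∂_2 − rank ∂_3 = (18 − 18) − 0 = 0, and there is no ∂_3, so H_2 ≅ 0.

As a check, the Euler characteristic is 9 − 27 + 18 = 0, which agrees with 1 − 1 + 0 = 0.

Hence the Betti numbers are b_0 = 1, b_1 = 1, b_2 = 0.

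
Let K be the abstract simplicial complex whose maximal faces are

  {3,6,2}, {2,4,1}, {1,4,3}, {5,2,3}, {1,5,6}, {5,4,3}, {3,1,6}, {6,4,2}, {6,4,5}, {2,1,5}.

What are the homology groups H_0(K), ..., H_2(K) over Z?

We work with the vertex ordering 1 < 2 < 3 < 4 < 5 < 6. The simplices of K, each written with vertices in increasing order, are:

  0-simplices (6): [1], [2], [3], [4], [5], [6]
  1-simplices (15): [1,2], [1,3], [1,4], [1,5], [1,6], [2,3], [2,4], [2,5], [2,6], [3,4], [3,5], [3,6], [4,5], [4,6], [5,6]
  2-simplices (10): [1,2,4], [1,2,5], [1,3,4], [1,3,6], [1,5,6], [2,3,5], [2,3,6], [2,4,6], [3,4,5], [4,5,6]

giving chain groups C_0 ≅ Z^6, C_1 ≅ Z^15, C_2 ≅ Z^10.

∂_1: C_1 → C_0 is given by ∂[p,q] = [q] − [p]. For instance
  ∂[3,4] = [4] − [3].
The resulting 6×15 matrix has rank 5, and its Smith normal form has invariant factors (1,1,1,1,1).

The boundary map ∂_2: C_2 → C_1 acts by ∂[p,q,r] = [q,r] − [p,r] + [p,q]. For instance
  ∂[1,3,4] = [3,4] − [1,4] + [1,3],
  ∂[1,5,6] = [5,6] − [1,6] + [1,5].
The resulting 15×10 matrix has rank 10, and its Smith normal form has invariant factors (1,1,1,1,1,1,1,1,1,2).

Reading off H_k = ker ∂_k / im ∂_{k+1}:

  H_0: rank C_0 − rank ∂_1 = 6 − 5 = 1, and the invariant factors of ∂_1 are all 1, so H_0 = Z.
  H_1: rank ker ∂_1 − rank ∂_2 = (15 − 5) − 10 = 0, and ∂_2 has invariant factor 2 > 1, so H_1 = Z_2.
  H_2: rank ker ∂_2 − rank ∂_3 = (10 − 10) − 0 = 0, and there is no ∂_3, so H_2 = 0.

H_0 = Z,  H_1 = Z_2,  H_2 = 0.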